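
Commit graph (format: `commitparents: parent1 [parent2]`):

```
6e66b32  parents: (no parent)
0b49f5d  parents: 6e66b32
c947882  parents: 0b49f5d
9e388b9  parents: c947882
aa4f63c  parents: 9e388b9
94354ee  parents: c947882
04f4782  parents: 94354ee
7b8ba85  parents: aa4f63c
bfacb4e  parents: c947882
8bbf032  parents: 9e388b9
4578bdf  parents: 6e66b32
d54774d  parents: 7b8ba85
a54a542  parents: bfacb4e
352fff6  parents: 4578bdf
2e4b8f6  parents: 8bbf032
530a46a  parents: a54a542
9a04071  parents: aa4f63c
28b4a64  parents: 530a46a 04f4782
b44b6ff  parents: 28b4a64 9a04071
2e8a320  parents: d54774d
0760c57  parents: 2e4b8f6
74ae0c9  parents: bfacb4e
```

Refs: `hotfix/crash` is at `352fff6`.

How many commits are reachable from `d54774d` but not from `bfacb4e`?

Reachable from d54774d: {0b49f5d, 6e66b32, 7b8ba85, 9e388b9, aa4f63c, c947882, d54774d}.
Reachable from bfacb4e: {0b49f5d, 6e66b32, bfacb4e, c947882}.
In d54774d's history but not bfacb4e's: {7b8ba85, 9e388b9, aa4f63c, d54774d} — 4 commits.

4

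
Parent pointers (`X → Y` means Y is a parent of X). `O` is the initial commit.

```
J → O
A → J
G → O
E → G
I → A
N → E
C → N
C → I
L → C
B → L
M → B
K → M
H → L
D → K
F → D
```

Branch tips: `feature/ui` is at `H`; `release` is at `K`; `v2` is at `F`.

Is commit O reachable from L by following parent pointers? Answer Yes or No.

Yes

Ancestors of L (commits reachable by following parents): {A, C, E, G, I, J, L, N, O}.
O is in that set, so it is an ancestor of L.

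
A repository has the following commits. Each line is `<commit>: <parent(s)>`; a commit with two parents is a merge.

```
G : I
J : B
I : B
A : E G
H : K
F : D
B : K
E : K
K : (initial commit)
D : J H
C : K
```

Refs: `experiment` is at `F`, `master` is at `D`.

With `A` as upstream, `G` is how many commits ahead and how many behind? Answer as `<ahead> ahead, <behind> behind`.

Reachable from G: {B, G, I, K}.
Reachable from A: {A, B, E, G, I, K}.
Only in G's history (ahead): {} — 0.
Only in A's history (behind): {A, E} — 2.

0 ahead, 2 behind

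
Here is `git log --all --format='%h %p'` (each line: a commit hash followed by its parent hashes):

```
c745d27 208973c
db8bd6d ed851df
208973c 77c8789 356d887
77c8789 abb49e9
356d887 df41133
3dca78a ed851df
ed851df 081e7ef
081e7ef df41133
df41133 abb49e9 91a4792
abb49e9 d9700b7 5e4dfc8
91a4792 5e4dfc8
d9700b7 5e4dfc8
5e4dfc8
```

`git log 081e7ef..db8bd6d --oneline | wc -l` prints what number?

Reachable from db8bd6d: {081e7ef, 5e4dfc8, 91a4792, abb49e9, d9700b7, db8bd6d, df41133, ed851df}.
Reachable from 081e7ef: {081e7ef, 5e4dfc8, 91a4792, abb49e9, d9700b7, df41133}.
In db8bd6d's history but not 081e7ef's: {db8bd6d, ed851df} — 2 commits.

2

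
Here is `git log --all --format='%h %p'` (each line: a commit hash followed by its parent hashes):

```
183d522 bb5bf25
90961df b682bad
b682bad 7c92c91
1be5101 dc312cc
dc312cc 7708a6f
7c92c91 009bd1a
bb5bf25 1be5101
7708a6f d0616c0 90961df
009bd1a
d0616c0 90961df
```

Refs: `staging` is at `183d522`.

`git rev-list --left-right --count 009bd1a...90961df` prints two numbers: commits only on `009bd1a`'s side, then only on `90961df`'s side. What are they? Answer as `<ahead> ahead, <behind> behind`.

0 ahead, 3 behind

Reachable from 009bd1a: {009bd1a}.
Reachable from 90961df: {009bd1a, 7c92c91, 90961df, b682bad}.
Only in 009bd1a's history (ahead): {} — 0.
Only in 90961df's history (behind): {7c92c91, 90961df, b682bad} — 3.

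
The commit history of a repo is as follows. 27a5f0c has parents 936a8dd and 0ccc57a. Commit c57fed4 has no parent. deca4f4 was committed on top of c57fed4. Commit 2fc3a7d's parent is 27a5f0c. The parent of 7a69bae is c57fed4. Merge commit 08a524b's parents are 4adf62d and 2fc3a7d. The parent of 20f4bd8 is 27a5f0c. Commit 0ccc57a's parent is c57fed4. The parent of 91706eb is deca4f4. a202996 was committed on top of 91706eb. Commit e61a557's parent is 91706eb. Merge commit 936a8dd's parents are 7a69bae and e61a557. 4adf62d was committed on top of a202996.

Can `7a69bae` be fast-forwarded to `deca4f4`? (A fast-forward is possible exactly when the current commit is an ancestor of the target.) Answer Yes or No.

No

A fast-forward from 7a69bae to deca4f4 is possible iff 7a69bae is an ancestor of deca4f4.
Ancestors of deca4f4: {c57fed4, deca4f4}.
7a69bae is not among them, so fast-forward is not possible.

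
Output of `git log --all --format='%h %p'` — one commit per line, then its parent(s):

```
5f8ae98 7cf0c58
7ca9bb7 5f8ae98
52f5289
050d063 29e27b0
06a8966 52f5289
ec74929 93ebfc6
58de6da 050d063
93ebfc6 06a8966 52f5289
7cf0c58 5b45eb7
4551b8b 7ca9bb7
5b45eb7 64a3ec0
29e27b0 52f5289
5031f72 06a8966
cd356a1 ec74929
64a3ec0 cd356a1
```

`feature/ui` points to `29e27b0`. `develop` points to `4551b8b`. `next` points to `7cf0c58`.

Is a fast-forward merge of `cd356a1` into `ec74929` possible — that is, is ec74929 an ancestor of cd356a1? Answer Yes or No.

A fast-forward from ec74929 to cd356a1 is possible iff ec74929 is an ancestor of cd356a1.
Ancestors of cd356a1: {06a8966, 52f5289, 93ebfc6, cd356a1, ec74929}.
ec74929 is among them, so fast-forward is possible.

Yes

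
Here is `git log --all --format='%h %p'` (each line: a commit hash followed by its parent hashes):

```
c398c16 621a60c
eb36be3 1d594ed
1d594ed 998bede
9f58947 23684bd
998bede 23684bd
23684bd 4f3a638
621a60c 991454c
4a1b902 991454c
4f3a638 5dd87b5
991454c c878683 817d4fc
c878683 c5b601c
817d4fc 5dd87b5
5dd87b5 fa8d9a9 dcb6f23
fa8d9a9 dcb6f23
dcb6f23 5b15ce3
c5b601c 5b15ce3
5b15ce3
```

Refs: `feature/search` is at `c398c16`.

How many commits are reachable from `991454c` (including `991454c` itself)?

Walking parent pointers from 991454c: reachable set = {5b15ce3, 5dd87b5, 817d4fc, 991454c, c5b601c, c878683, dcb6f23, fa8d9a9}.
That is 8 commits.

8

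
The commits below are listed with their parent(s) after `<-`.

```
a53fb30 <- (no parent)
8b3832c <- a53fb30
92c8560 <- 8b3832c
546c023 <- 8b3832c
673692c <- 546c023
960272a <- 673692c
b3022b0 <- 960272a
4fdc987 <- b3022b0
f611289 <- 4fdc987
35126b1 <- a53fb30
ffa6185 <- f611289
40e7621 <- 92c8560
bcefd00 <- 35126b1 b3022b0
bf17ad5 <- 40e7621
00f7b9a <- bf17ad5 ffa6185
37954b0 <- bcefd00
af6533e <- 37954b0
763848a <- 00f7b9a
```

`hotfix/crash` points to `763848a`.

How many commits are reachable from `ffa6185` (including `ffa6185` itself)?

Walking parent pointers from ffa6185: reachable set = {4fdc987, 546c023, 673692c, 8b3832c, 960272a, a53fb30, b3022b0, f611289, ffa6185}.
That is 9 commits.

9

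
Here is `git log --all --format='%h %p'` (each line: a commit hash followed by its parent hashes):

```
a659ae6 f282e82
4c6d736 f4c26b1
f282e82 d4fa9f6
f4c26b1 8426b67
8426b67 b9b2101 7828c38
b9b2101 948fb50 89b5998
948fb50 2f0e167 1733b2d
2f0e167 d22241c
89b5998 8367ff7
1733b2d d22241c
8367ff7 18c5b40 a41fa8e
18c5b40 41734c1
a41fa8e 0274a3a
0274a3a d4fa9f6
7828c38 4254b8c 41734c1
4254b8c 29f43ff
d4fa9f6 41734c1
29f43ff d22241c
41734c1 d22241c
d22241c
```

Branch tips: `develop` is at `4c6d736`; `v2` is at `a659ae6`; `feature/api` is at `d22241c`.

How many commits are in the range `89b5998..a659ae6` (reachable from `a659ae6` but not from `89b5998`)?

2

Reachable from a659ae6: {41734c1, a659ae6, d22241c, d4fa9f6, f282e82}.
Reachable from 89b5998: {0274a3a, 18c5b40, 41734c1, 8367ff7, 89b5998, a41fa8e, d22241c, d4fa9f6}.
In a659ae6's history but not 89b5998's: {a659ae6, f282e82} — 2 commits.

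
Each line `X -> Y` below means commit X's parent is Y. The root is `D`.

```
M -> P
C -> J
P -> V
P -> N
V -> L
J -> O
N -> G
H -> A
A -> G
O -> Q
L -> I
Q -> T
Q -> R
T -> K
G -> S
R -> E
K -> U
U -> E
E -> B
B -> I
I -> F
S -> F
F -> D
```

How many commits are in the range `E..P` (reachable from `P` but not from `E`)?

Reachable from P: {D, F, G, I, L, N, P, S, V}.
Reachable from E: {B, D, E, F, I}.
In P's history but not E's: {G, L, N, P, S, V} — 6 commits.

6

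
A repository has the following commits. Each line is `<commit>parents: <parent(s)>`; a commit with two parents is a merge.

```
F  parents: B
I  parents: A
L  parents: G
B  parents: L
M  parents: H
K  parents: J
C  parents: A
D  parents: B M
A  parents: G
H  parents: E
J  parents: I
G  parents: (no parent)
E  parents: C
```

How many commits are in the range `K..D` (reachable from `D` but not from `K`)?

7

Reachable from D: {A, B, C, D, E, G, H, L, M}.
Reachable from K: {A, G, I, J, K}.
In D's history but not K's: {B, C, D, E, H, L, M} — 7 commits.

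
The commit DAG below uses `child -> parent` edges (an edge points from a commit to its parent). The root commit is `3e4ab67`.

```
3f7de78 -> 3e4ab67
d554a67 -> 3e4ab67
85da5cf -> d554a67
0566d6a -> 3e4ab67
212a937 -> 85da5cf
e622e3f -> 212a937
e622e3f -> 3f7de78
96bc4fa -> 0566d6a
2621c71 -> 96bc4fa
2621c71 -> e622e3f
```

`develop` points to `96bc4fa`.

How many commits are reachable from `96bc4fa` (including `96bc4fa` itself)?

Walking parent pointers from 96bc4fa: reachable set = {0566d6a, 3e4ab67, 96bc4fa}.
That is 3 commits.

3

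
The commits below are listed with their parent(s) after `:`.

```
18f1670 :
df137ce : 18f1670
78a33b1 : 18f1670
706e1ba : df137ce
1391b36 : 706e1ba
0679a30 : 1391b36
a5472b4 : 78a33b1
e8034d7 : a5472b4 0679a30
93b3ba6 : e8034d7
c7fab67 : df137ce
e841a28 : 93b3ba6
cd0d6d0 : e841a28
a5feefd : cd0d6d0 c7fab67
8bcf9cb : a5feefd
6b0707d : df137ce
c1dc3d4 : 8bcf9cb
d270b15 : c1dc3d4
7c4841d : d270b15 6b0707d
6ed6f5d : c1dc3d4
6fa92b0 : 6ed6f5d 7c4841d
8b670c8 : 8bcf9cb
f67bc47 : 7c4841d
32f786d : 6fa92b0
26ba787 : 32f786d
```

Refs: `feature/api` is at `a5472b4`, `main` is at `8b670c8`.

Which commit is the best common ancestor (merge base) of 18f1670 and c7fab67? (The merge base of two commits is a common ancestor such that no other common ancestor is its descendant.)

Ancestors of 18f1670: {18f1670}.
Ancestors of c7fab67: {18f1670, c7fab67, df137ce}.
Common ancestors: {18f1670}.
The only common ancestor is 18f1670, so it is the merge base.

18f1670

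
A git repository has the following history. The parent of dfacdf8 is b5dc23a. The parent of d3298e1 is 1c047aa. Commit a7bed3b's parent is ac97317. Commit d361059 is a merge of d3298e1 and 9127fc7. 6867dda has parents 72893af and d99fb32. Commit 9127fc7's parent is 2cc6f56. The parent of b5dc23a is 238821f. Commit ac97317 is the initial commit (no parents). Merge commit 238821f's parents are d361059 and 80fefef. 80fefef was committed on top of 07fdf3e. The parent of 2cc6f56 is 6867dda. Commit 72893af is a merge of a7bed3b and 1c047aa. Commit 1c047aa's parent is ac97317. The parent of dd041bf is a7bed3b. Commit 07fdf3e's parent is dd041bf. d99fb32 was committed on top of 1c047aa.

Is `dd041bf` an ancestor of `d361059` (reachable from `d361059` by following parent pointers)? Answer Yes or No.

Ancestors of d361059: {1c047aa, 2cc6f56, 6867dda, 72893af, 9127fc7, a7bed3b, ac97317, d3298e1, d361059, d99fb32}.
dd041bf is not in that set, so it is not an ancestor of d361059.

No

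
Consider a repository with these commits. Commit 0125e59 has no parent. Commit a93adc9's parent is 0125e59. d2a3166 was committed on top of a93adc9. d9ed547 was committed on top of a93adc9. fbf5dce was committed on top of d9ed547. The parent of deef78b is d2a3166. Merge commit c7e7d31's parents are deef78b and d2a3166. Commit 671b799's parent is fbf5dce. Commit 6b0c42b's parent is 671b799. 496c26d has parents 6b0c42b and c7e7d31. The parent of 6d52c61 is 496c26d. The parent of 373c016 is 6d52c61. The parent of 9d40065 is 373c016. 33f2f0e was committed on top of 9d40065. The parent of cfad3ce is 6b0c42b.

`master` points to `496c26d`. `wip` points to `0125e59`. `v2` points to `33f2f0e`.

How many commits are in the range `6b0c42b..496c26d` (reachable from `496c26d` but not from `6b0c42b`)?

Reachable from 496c26d: {0125e59, 496c26d, 671b799, 6b0c42b, a93adc9, c7e7d31, d2a3166, d9ed547, deef78b, fbf5dce}.
Reachable from 6b0c42b: {0125e59, 671b799, 6b0c42b, a93adc9, d9ed547, fbf5dce}.
In 496c26d's history but not 6b0c42b's: {496c26d, c7e7d31, d2a3166, deef78b} — 4 commits.

4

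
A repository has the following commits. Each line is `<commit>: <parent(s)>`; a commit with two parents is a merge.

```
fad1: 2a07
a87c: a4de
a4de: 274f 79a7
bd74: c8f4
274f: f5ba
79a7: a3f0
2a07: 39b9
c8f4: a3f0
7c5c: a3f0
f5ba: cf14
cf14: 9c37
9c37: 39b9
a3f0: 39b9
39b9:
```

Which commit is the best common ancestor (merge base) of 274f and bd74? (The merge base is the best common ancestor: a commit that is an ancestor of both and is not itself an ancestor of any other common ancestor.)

39b9

Ancestors of 274f: {274f, 39b9, 9c37, cf14, f5ba}.
Ancestors of bd74: {39b9, a3f0, bd74, c8f4}.
Common ancestors: {39b9}.
The only common ancestor is 39b9, so it is the merge base.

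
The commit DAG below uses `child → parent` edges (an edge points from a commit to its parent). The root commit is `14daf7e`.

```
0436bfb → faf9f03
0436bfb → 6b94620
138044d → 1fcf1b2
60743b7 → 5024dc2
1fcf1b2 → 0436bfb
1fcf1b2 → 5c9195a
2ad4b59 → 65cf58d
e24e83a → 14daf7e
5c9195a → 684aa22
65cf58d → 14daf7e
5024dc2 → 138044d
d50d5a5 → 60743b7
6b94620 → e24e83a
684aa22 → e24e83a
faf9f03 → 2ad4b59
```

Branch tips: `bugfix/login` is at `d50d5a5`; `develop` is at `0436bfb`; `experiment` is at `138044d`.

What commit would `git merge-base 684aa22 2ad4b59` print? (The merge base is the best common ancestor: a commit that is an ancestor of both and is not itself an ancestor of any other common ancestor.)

Ancestors of 684aa22: {14daf7e, 684aa22, e24e83a}.
Ancestors of 2ad4b59: {14daf7e, 2ad4b59, 65cf58d}.
Common ancestors: {14daf7e}.
The only common ancestor is 14daf7e, so it is the merge base.

14daf7e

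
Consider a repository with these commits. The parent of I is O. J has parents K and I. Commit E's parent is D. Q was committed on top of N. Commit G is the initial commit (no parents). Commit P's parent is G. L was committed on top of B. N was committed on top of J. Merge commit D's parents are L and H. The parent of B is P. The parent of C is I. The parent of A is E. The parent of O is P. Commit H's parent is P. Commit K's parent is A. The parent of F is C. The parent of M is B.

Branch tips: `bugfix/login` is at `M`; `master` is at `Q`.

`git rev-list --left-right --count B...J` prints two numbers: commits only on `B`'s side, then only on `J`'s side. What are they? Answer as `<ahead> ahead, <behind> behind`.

Reachable from B: {B, G, P}.
Reachable from J: {A, B, D, E, G, H, I, J, K, L, O, P}.
Only in B's history (ahead): {} — 0.
Only in J's history (behind): {A, D, E, H, I, J, K, L, O} — 9.

0 ahead, 9 behind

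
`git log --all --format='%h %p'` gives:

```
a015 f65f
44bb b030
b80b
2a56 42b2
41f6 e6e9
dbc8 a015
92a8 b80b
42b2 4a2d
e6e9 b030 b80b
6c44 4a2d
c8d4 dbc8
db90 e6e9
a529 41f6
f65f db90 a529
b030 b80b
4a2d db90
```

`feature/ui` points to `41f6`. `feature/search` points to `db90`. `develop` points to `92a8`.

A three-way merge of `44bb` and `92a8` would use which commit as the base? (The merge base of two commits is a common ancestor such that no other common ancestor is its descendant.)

Ancestors of 44bb: {44bb, b030, b80b}.
Ancestors of 92a8: {92a8, b80b}.
Common ancestors: {b80b}.
The only common ancestor is b80b, so it is the merge base.

b80b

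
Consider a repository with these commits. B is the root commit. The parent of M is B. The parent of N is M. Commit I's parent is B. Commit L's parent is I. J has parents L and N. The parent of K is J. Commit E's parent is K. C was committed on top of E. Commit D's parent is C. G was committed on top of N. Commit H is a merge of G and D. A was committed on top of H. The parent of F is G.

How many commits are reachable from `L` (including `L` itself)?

Walking parent pointers from L: reachable set = {B, I, L}.
That is 3 commits.

3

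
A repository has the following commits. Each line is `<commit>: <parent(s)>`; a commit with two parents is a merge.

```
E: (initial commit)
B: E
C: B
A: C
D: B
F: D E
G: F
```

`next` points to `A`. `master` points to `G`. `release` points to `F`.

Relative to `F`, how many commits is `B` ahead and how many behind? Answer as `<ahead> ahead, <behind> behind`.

0 ahead, 2 behind

Reachable from B: {B, E}.
Reachable from F: {B, D, E, F}.
Only in B's history (ahead): {} — 0.
Only in F's history (behind): {D, F} — 2.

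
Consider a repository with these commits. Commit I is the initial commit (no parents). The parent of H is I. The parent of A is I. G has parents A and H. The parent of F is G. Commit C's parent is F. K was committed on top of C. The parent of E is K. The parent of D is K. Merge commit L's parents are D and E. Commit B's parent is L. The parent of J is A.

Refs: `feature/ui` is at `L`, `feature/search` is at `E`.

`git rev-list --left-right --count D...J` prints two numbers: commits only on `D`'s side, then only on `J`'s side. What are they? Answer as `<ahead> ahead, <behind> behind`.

6 ahead, 1 behind

Reachable from D: {A, C, D, F, G, H, I, K}.
Reachable from J: {A, I, J}.
Only in D's history (ahead): {C, D, F, G, H, K} — 6.
Only in J's history (behind): {J} — 1.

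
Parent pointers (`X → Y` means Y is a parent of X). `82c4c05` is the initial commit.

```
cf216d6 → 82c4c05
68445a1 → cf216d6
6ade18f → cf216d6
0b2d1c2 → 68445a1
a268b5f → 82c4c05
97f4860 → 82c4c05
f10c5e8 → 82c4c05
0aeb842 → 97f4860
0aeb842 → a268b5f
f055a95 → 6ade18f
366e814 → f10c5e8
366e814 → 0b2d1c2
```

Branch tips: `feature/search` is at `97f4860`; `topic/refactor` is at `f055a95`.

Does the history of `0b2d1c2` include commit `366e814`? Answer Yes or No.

Ancestors of 0b2d1c2: {0b2d1c2, 68445a1, 82c4c05, cf216d6}.
366e814 is not in that set, so it is not an ancestor of 0b2d1c2.

No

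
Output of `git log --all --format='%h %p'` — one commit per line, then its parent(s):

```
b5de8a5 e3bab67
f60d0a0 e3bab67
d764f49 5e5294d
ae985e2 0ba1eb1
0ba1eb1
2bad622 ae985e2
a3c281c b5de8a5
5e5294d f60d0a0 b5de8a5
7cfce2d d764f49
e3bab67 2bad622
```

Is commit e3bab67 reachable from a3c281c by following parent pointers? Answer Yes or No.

Ancestors of a3c281c (commits reachable by following parents): {0ba1eb1, 2bad622, a3c281c, ae985e2, b5de8a5, e3bab67}.
e3bab67 is in that set, so it is an ancestor of a3c281c.

Yes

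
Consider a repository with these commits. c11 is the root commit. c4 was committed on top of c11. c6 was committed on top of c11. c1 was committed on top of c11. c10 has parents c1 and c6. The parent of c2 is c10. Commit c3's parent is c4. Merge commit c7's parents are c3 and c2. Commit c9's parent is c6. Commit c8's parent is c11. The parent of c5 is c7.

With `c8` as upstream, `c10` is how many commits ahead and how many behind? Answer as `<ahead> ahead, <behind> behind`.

3 ahead, 1 behind

Reachable from c10: {c1, c10, c11, c6}.
Reachable from c8: {c11, c8}.
Only in c10's history (ahead): {c1, c10, c6} — 3.
Only in c8's history (behind): {c8} — 1.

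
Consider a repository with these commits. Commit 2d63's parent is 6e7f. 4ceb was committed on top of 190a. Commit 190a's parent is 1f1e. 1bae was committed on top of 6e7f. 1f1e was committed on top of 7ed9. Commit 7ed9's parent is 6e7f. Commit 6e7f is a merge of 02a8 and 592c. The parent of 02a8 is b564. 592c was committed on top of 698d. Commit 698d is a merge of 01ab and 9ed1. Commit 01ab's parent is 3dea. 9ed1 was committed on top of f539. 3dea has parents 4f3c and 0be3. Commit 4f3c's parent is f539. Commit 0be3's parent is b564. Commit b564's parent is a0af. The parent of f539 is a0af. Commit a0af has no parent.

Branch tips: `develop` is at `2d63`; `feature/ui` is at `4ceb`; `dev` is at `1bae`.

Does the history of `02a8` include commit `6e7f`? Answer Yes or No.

No

Ancestors of 02a8: {02a8, a0af, b564}.
6e7f is not in that set, so it is not an ancestor of 02a8.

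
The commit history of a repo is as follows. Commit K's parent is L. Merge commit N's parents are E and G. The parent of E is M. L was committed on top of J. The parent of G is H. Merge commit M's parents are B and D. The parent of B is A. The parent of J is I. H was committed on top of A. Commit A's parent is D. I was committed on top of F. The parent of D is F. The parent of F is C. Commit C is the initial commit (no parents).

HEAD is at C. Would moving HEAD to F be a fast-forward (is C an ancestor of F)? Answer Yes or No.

A fast-forward from C to F is possible iff C is an ancestor of F.
Ancestors of F: {C, F}.
C is among them, so fast-forward is possible.

Yes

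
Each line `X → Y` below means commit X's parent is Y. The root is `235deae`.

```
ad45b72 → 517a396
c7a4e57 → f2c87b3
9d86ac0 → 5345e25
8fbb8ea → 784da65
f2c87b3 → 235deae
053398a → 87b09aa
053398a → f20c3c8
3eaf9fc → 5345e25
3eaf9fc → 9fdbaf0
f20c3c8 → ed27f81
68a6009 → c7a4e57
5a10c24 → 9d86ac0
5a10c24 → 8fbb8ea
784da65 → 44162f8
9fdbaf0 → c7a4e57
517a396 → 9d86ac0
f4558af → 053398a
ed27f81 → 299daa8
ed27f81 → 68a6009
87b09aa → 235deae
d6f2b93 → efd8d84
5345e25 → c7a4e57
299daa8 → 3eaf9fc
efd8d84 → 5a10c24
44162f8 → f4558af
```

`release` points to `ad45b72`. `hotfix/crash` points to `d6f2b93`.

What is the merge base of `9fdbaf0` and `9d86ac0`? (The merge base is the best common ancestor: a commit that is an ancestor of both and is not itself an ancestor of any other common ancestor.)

Ancestors of 9fdbaf0: {235deae, 9fdbaf0, c7a4e57, f2c87b3}.
Ancestors of 9d86ac0: {235deae, 5345e25, 9d86ac0, c7a4e57, f2c87b3}.
Common ancestors: {235deae, c7a4e57, f2c87b3}.
Among these, c7a4e57 is not an ancestor of any other common ancestor — it is the merge base.

c7a4e57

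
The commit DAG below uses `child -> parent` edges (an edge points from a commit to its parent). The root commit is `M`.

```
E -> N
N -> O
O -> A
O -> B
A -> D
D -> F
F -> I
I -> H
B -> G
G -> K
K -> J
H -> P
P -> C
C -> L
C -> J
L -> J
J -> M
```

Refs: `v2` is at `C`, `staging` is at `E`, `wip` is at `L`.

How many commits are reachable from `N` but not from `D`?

6

Reachable from N: {A, B, C, D, F, G, H, I, J, K, L, M, N, O, P}.
Reachable from D: {C, D, F, H, I, J, L, M, P}.
In N's history but not D's: {A, B, G, K, N, O} — 6 commits.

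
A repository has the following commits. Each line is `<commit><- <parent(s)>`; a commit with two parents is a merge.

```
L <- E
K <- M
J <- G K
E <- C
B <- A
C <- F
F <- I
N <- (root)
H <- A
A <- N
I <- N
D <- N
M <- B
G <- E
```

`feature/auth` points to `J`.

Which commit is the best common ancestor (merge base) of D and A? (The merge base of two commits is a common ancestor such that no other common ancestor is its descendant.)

Ancestors of D: {D, N}.
Ancestors of A: {A, N}.
Common ancestors: {N}.
The only common ancestor is N, so it is the merge base.

N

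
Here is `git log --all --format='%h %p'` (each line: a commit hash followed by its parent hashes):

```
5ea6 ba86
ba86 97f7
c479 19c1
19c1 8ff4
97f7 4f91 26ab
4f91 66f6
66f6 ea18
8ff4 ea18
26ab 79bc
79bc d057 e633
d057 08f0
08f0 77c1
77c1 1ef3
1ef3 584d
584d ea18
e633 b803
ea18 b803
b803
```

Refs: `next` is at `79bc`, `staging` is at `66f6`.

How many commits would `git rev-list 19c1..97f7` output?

Reachable from 97f7: {08f0, 1ef3, 26ab, 4f91, 584d, 66f6, 77c1, 79bc, 97f7, b803, d057, e633, ea18}.
Reachable from 19c1: {19c1, 8ff4, b803, ea18}.
In 97f7's history but not 19c1's: {08f0, 1ef3, 26ab, 4f91, 584d, 66f6, 77c1, 79bc, 97f7, d057, e633} — 11 commits.

11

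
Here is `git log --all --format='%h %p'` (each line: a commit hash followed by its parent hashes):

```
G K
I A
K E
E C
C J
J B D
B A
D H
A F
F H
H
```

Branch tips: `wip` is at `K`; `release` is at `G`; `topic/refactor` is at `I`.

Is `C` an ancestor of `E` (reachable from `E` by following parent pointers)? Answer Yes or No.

Ancestors of E (commits reachable by following parents): {A, B, C, D, E, F, H, J}.
C is in that set, so it is an ancestor of E.

Yes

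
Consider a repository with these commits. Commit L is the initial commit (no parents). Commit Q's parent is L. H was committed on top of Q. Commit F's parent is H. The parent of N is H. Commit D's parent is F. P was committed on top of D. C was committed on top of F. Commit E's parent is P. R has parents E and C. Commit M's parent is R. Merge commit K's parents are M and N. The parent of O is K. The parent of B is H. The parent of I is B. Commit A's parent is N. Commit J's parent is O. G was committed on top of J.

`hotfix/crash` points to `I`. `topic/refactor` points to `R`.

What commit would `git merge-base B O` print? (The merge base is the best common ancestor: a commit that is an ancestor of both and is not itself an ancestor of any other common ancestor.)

H

Ancestors of B: {B, H, L, Q}.
Ancestors of O: {C, D, E, F, H, K, L, M, N, O, P, Q, R}.
Common ancestors: {H, L, Q}.
Among these, H is not an ancestor of any other common ancestor — it is the merge base.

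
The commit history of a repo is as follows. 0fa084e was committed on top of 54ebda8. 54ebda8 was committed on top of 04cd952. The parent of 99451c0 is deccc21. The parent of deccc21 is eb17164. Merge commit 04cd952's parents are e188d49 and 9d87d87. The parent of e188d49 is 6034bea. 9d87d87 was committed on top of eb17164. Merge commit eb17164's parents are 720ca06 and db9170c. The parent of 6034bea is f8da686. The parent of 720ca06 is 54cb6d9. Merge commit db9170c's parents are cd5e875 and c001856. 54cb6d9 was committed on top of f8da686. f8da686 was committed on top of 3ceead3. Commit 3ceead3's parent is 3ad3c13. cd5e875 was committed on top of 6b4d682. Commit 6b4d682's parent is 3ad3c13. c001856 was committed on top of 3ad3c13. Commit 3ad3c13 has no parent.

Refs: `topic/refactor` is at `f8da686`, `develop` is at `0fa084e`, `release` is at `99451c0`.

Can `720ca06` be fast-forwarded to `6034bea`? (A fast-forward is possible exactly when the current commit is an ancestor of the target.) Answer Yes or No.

No

A fast-forward from 720ca06 to 6034bea is possible iff 720ca06 is an ancestor of 6034bea.
Ancestors of 6034bea: {3ad3c13, 3ceead3, 6034bea, f8da686}.
720ca06 is not among them, so fast-forward is not possible.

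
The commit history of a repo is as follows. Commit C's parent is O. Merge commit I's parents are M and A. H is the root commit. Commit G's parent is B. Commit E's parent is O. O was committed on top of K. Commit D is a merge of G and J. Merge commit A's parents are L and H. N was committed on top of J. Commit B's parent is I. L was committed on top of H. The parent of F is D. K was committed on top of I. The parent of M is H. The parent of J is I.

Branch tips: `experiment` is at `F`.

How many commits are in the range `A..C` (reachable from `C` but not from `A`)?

5

Reachable from C: {A, C, H, I, K, L, M, O}.
Reachable from A: {A, H, L}.
In C's history but not A's: {C, I, K, M, O} — 5 commits.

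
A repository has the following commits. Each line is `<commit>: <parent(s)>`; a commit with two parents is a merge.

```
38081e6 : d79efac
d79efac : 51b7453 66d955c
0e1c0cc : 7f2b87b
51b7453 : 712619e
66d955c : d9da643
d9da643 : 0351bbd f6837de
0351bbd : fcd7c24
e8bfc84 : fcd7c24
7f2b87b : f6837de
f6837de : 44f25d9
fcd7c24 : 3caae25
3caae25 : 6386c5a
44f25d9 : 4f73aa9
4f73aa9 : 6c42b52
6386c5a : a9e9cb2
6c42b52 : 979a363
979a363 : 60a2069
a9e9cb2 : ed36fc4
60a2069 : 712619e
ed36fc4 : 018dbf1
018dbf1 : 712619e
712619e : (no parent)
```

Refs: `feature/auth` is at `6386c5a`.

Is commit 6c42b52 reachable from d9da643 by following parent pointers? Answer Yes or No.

Yes

Ancestors of d9da643 (commits reachable by following parents): {018dbf1, 0351bbd, 3caae25, 44f25d9, 4f73aa9, 60a2069, 6386c5a, 6c42b52, 712619e, 979a363, a9e9cb2, d9da643, ed36fc4, f6837de, fcd7c24}.
6c42b52 is in that set, so it is an ancestor of d9da643.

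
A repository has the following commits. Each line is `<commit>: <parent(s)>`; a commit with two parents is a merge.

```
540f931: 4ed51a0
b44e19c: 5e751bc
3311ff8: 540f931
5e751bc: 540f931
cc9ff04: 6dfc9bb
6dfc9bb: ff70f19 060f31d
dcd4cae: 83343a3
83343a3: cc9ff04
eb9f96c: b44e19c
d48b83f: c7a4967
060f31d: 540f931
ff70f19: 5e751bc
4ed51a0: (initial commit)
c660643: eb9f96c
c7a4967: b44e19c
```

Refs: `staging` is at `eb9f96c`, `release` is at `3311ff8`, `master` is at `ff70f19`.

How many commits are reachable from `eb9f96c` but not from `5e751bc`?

2

Reachable from eb9f96c: {4ed51a0, 540f931, 5e751bc, b44e19c, eb9f96c}.
Reachable from 5e751bc: {4ed51a0, 540f931, 5e751bc}.
In eb9f96c's history but not 5e751bc's: {b44e19c, eb9f96c} — 2 commits.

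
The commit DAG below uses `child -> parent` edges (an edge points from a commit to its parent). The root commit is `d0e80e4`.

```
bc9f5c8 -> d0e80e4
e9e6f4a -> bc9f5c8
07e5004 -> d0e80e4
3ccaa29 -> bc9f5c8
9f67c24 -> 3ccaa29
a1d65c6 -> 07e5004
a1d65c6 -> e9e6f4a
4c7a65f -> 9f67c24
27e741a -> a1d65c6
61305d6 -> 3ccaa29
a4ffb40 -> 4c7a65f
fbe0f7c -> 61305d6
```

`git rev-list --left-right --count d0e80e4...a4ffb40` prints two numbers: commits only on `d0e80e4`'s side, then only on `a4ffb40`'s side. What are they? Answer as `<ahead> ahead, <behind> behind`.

Reachable from d0e80e4: {d0e80e4}.
Reachable from a4ffb40: {3ccaa29, 4c7a65f, 9f67c24, a4ffb40, bc9f5c8, d0e80e4}.
Only in d0e80e4's history (ahead): {} — 0.
Only in a4ffb40's history (behind): {3ccaa29, 4c7a65f, 9f67c24, a4ffb40, bc9f5c8} — 5.

0 ahead, 5 behind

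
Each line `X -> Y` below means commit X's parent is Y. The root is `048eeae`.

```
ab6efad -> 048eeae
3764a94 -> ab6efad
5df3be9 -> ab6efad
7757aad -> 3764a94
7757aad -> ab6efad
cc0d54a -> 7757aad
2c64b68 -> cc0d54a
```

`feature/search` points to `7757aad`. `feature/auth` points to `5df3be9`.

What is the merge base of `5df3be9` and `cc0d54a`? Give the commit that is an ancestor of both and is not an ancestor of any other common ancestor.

Ancestors of 5df3be9: {048eeae, 5df3be9, ab6efad}.
Ancestors of cc0d54a: {048eeae, 3764a94, 7757aad, ab6efad, cc0d54a}.
Common ancestors: {048eeae, ab6efad}.
Among these, ab6efad is not an ancestor of any other common ancestor — it is the merge base.

ab6efad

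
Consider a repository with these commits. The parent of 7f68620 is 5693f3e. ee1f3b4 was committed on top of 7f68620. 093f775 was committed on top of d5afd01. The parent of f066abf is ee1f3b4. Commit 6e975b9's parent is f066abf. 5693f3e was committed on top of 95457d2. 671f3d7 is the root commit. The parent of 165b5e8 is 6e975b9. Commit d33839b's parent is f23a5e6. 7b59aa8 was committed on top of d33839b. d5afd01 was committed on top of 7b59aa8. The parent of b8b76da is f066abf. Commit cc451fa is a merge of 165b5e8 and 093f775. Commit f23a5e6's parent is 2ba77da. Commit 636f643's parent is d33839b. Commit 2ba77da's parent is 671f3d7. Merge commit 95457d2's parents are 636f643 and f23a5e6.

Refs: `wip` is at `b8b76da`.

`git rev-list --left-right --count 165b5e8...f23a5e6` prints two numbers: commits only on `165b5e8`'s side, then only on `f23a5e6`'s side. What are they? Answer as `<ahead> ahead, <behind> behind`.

Reachable from 165b5e8: {165b5e8, 2ba77da, 5693f3e, 636f643, 671f3d7, 6e975b9, 7f68620, 95457d2, d33839b, ee1f3b4, f066abf, f23a5e6}.
Reachable from f23a5e6: {2ba77da, 671f3d7, f23a5e6}.
Only in 165b5e8's history (ahead): {165b5e8, 5693f3e, 636f643, 6e975b9, 7f68620, 95457d2, d33839b, ee1f3b4, f066abf} — 9.
Only in f23a5e6's history (behind): {} — 0.

9 ahead, 0 behind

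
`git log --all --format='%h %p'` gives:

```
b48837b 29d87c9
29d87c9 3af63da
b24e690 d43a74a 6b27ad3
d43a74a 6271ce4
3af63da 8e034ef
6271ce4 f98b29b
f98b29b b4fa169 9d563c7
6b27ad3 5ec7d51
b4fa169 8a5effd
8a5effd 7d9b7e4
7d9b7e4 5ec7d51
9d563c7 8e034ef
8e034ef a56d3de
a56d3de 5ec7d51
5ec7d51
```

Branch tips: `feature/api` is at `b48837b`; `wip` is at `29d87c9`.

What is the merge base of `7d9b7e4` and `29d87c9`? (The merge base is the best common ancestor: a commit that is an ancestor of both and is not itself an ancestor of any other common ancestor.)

Ancestors of 7d9b7e4: {5ec7d51, 7d9b7e4}.
Ancestors of 29d87c9: {29d87c9, 3af63da, 5ec7d51, 8e034ef, a56d3de}.
Common ancestors: {5ec7d51}.
The only common ancestor is 5ec7d51, so it is the merge base.

5ec7d51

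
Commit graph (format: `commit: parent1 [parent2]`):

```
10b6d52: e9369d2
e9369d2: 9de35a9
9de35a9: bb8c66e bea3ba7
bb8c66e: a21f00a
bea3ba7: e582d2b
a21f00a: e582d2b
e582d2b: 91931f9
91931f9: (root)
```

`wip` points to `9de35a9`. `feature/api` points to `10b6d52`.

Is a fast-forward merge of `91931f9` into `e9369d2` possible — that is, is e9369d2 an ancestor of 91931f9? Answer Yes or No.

No

A fast-forward from e9369d2 to 91931f9 is possible iff e9369d2 is an ancestor of 91931f9.
Ancestors of 91931f9: {91931f9}.
e9369d2 is not among them, so fast-forward is not possible.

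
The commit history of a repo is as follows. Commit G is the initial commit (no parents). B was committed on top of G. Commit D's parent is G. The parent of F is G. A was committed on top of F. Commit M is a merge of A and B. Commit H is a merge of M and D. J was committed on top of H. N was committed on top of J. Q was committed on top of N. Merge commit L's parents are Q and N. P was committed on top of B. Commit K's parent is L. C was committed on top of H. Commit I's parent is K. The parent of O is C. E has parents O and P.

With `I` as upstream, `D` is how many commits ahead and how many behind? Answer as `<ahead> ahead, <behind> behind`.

Reachable from D: {D, G}.
Reachable from I: {A, B, D, F, G, H, I, J, K, L, M, N, Q}.
Only in D's history (ahead): {} — 0.
Only in I's history (behind): {A, B, F, H, I, J, K, L, M, N, Q} — 11.

0 ahead, 11 behind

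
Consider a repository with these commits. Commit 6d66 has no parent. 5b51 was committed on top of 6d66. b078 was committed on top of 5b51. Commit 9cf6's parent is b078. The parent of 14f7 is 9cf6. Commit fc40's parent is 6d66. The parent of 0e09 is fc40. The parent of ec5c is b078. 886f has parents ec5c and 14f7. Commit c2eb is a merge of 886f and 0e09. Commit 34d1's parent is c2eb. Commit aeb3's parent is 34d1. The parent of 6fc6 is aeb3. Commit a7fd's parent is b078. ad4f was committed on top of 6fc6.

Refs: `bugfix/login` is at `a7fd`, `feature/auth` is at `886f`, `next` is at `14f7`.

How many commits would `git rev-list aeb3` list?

12

Walking parent pointers from aeb3: reachable set = {0e09, 14f7, 34d1, 5b51, 6d66, 886f, 9cf6, aeb3, b078, c2eb, ec5c, fc40}.
That is 12 commits.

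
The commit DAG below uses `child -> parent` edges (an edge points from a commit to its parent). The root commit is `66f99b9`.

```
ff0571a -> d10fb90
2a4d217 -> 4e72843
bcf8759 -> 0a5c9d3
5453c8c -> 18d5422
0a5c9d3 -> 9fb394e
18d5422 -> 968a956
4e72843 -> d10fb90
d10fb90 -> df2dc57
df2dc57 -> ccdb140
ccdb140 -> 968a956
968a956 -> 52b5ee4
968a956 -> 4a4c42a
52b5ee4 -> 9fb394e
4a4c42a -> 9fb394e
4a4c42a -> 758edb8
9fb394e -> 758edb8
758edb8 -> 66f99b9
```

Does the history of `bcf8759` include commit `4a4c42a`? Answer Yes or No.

Ancestors of bcf8759: {0a5c9d3, 66f99b9, 758edb8, 9fb394e, bcf8759}.
4a4c42a is not in that set, so it is not an ancestor of bcf8759.

No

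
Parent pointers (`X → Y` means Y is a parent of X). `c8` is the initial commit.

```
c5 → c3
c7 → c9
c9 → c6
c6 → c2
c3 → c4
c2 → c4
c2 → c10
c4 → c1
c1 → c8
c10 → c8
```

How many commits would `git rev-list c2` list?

Walking parent pointers from c2: reachable set = {c1, c10, c2, c4, c8}.
That is 5 commits.

5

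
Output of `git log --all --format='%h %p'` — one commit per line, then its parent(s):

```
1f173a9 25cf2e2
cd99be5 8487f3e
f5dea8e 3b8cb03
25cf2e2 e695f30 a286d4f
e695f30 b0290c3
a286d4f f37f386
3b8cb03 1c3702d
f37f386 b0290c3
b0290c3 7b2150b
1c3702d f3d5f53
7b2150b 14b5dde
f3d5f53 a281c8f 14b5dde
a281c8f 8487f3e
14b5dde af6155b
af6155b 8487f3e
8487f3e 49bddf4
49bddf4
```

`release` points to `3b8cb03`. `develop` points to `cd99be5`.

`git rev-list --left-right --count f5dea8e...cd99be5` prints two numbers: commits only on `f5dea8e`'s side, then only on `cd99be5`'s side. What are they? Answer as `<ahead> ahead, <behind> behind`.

Reachable from f5dea8e: {14b5dde, 1c3702d, 3b8cb03, 49bddf4, 8487f3e, a281c8f, af6155b, f3d5f53, f5dea8e}.
Reachable from cd99be5: {49bddf4, 8487f3e, cd99be5}.
Only in f5dea8e's history (ahead): {14b5dde, 1c3702d, 3b8cb03, a281c8f, af6155b, f3d5f53, f5dea8e} — 7.
Only in cd99be5's history (behind): {cd99be5} — 1.

7 ahead, 1 behind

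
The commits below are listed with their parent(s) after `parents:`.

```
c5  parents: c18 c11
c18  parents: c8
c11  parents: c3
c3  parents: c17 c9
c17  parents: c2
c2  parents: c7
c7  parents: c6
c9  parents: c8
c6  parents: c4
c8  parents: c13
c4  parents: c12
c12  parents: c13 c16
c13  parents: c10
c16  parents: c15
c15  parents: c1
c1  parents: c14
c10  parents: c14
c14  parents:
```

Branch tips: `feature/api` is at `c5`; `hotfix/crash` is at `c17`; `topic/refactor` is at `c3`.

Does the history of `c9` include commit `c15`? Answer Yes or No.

No

Ancestors of c9: {c10, c13, c14, c8, c9}.
c15 is not in that set, so it is not an ancestor of c9.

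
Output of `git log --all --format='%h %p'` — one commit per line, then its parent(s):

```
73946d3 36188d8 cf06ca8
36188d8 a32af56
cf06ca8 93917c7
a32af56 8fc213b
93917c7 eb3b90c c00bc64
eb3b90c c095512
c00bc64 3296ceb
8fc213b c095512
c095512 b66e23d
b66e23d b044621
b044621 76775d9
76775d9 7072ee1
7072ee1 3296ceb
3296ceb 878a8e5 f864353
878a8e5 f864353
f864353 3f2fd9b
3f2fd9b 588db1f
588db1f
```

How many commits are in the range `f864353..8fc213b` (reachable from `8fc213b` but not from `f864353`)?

8

Reachable from 8fc213b: {3296ceb, 3f2fd9b, 588db1f, 7072ee1, 76775d9, 878a8e5, 8fc213b, b044621, b66e23d, c095512, f864353}.
Reachable from f864353: {3f2fd9b, 588db1f, f864353}.
In 8fc213b's history but not f864353's: {3296ceb, 7072ee1, 76775d9, 878a8e5, 8fc213b, b044621, b66e23d, c095512} — 8 commits.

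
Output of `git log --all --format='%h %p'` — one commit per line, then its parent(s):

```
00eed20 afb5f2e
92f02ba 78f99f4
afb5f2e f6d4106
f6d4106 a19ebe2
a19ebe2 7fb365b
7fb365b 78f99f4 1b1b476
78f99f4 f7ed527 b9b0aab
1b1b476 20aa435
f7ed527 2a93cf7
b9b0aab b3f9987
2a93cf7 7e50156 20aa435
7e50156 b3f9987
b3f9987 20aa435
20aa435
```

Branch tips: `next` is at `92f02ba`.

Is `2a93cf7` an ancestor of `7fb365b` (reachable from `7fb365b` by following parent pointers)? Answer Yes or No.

Yes

Ancestors of 7fb365b (commits reachable by following parents): {1b1b476, 20aa435, 2a93cf7, 78f99f4, 7e50156, 7fb365b, b3f9987, b9b0aab, f7ed527}.
2a93cf7 is in that set, so it is an ancestor of 7fb365b.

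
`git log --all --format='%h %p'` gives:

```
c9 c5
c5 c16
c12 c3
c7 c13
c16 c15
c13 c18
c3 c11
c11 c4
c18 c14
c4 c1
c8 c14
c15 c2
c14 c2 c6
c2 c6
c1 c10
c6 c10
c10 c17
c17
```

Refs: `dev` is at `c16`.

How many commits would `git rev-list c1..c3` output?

3

Reachable from c3: {c1, c10, c11, c17, c3, c4}.
Reachable from c1: {c1, c10, c17}.
In c3's history but not c1's: {c11, c3, c4} — 3 commits.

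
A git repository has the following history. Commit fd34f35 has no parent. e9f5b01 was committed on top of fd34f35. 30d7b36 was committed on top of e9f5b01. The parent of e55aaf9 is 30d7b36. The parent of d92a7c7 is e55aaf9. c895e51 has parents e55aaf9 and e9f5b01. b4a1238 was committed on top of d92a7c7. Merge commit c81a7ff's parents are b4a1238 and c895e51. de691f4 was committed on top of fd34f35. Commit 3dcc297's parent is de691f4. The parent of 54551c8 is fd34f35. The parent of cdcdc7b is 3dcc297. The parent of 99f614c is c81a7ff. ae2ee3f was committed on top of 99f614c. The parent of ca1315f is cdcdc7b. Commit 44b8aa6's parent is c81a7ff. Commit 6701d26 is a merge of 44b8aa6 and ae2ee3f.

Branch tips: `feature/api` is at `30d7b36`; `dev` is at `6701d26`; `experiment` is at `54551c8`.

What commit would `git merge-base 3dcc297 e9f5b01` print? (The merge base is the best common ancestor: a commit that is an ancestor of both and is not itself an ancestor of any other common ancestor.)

Ancestors of 3dcc297: {3dcc297, de691f4, fd34f35}.
Ancestors of e9f5b01: {e9f5b01, fd34f35}.
Common ancestors: {fd34f35}.
The only common ancestor is fd34f35, so it is the merge base.

fd34f35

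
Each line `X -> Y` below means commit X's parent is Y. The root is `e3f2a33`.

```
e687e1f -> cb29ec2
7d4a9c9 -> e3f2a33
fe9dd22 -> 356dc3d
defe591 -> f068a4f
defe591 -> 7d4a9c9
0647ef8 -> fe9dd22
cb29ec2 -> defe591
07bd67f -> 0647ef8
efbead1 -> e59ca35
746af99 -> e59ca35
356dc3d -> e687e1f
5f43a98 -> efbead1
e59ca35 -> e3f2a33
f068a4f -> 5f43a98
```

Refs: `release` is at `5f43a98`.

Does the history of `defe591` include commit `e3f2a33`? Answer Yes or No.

Ancestors of defe591 (commits reachable by following parents): {5f43a98, 7d4a9c9, defe591, e3f2a33, e59ca35, efbead1, f068a4f}.
e3f2a33 is in that set, so it is an ancestor of defe591.

Yes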